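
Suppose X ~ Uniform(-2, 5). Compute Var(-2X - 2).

For X ~ Uniform(-2, 5):
Var(X) = \frac{49}{12}
Var(-2X - 2) = (-2)² × Var(X) = 4 × \frac{49}{12} = \frac{49}{3}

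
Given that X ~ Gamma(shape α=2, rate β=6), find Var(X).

For X ~ Gamma(shape α=2, rate β=6):
Var(X) = \frac{1}{18}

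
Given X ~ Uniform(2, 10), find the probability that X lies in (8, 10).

P(8 < X < 10) = ∫_{8}^{10} f(x) dx
where f(x) = \frac{1}{8}
= \frac{1}{4}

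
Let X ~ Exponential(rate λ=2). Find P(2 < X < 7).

P(2 < X < 7) = ∫_{2}^{7} f(x) dx
where f(x) = 2 e^{- 2 x}
= - \frac{1 - e^{10}}{e^{14}}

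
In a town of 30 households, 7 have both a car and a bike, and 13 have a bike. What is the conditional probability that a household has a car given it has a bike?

P(A ∩ B) = 7/30
P(B) = 13/30
P(A|B) = P(A ∩ B) / P(B) = (7/30) / (13/30) = 7/13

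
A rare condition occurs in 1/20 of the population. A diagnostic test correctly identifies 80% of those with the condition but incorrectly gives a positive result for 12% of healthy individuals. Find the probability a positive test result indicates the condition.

Let D = the rare event, + = positive/flagged.
P(D) = 1/20
P(+|D) = 80/100 = 4/5
P(+|D') = 12/100 = 3/25
P(+) = P(+|D)P(D) + P(+|D')P(D')
     = \frac{4}{5} × \frac{1}{20} + \frac{3}{25} × \frac{19}{20}
     = \frac{77}{500}
P(D|+) = P(+|D)P(D)/P(+) = \frac{20}{77}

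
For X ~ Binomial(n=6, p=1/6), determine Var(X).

For X ~ Binomial(n=6, p=1/6):
Var(X) = \frac{5}{6}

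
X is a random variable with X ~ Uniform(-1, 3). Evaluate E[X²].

Using the identity E[X²] = Var(X) + (E[X])²:
E[X] = 1
Var(X) = \frac{4}{3}
E[X²] = \frac{4}{3} + (1)²
= \frac{7}{3}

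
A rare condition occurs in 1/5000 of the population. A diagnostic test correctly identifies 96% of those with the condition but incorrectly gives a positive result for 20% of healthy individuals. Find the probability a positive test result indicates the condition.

Let D = the rare event, + = positive/flagged.
P(D) = 1/5000
P(+|D) = 96/100 = 24/25
P(+|D') = 20/100 = 1/5
P(+) = P(+|D)P(D) + P(+|D')P(D')
     = \frac{24}{25} × \frac{1}{5000} + \frac{1}{5} × \frac{4999}{5000}
     = \frac{25019}{125000}
P(D|+) = P(+|D)P(D)/P(+) = \frac{24}{25019}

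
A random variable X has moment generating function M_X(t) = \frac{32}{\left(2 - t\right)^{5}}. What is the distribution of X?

The MGF M(t) = \frac{32}{\left(2 - t\right)^{5}} is the standard form for the Gamma distribution.
Comparing with the known MGF formula identifies: Gamma(shape α=5, rate β=2)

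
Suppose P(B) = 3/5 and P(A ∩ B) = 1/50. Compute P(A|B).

P(A|B) = P(A ∩ B) / P(B)
= (1/50) / (3/5)
= 1/30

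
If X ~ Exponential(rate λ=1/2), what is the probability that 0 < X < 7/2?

P(0 < X < 7/2) = ∫_{0}^{7/2} f(x) dx
where f(x) = \frac{e^{- \frac{x}{2}}}{2}
= 1 - e^{- \frac{7}{4}}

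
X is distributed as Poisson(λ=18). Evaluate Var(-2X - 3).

For X ~ Poisson(λ=18):
Var(X) = 18
Var(-2X - 3) = (-2)² × Var(X) = 4 × 18 = 72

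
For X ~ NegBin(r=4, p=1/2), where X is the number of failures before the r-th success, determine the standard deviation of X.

For X ~ NegBin(r=4, p=1/2), where X is the number of failures before the r-th success:
Var(X) = 8
SD(X) = √(Var(X)) = √(8) = 2 \sqrt{2}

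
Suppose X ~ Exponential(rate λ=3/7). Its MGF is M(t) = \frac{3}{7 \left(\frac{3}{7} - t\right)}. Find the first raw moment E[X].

To find E[X], compute M^(1)(0):
M^(1)(t) = \frac{3}{7 \left(\frac{3}{7} - t\right)^{2}}
M^(1)(0) = \frac{7}{3}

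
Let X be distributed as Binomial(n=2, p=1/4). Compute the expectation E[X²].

Using the identity E[X²] = Var(X) + (E[X])²:
E[X] = \frac{1}{2}
Var(X) = \frac{3}{8}
E[X²] = \frac{3}{8} + (\frac{1}{2})²
= \frac{5}{8}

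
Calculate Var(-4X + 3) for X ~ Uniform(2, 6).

For X ~ Uniform(2, 6):
Var(X) = \frac{4}{3}
Var(-4X + 3) = (-4)² × Var(X) = 16 × \frac{4}{3} = \frac{64}{3}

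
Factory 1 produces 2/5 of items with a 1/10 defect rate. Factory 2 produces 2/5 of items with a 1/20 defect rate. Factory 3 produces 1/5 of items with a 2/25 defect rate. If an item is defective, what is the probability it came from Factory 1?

Using Bayes' theorem:
P(F1) = 2/5, P(D|F1) = 1/10
P(F2) = 2/5, P(D|F2) = 1/20
P(F3) = 1/5, P(D|F3) = 2/25
P(D) = P(D|F1)P(F1) + P(D|F2)P(F2) + P(D|F3)P(F3)
     = \frac{19}{250}
P(F1|D) = P(D|F1)P(F1) / P(D)
= \frac{10}{19}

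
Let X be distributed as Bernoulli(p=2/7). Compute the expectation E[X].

For X ~ Bernoulli(p=2/7), the expected value is:
E[X] = \frac{2}{7}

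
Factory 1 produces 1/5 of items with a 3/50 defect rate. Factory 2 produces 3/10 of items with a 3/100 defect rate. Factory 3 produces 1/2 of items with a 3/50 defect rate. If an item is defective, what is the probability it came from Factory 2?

Using Bayes' theorem:
P(F1) = 1/5, P(D|F1) = 3/50
P(F2) = 3/10, P(D|F2) = 3/100
P(F3) = 1/2, P(D|F3) = 3/50
P(D) = P(D|F1)P(F1) + P(D|F2)P(F2) + P(D|F3)P(F3)
     = \frac{51}{1000}
P(F2|D) = P(D|F2)P(F2) / P(D)
= \frac{3}{17}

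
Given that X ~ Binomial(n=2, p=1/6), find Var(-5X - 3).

For X ~ Binomial(n=2, p=1/6):
Var(X) = \frac{5}{18}
Var(-5X - 3) = (-5)² × Var(X) = 25 × \frac{5}{18} = \frac{125}{18}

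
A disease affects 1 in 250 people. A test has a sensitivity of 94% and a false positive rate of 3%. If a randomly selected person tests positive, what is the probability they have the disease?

Let D = the rare event, + = positive/flagged.
P(D) = 1/250
P(+|D) = 94/100 = 47/50
P(+|D') = 3/100
P(+) = P(+|D)P(D) + P(+|D')P(D')
     = \frac{47}{50} × \frac{1}{250} + \frac{3}{100} × \frac{249}{250}
     = \frac{841}{25000}
P(D|+) = P(+|D)P(D)/P(+) = \frac{94}{841}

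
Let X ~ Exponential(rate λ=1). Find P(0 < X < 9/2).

P(0 < X < 9/2) = ∫_{0}^{9/2} f(x) dx
where f(x) = e^{- x}
= 1 - e^{- \frac{9}{2}}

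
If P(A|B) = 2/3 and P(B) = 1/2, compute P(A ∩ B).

By definition, P(A|B) = P(A ∩ B) / P(B)
So P(A ∩ B) = P(A|B) × P(B)
= 2/3 × 1/2
= 1/3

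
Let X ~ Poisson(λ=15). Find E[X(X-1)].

E[X(X-1)] = E[X² - X] = E[X²] - E[X]
E[X] = 15
E[X²] = Var(X) + (E[X])² = 15 + (15)² = 240
E[X(X-1)] = 240 - 15 = 225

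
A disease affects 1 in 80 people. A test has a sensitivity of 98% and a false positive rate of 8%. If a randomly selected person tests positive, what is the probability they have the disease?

Let D = the rare event, + = positive/flagged.
P(D) = 1/80
P(+|D) = 98/100 = 49/50
P(+|D') = 8/100 = 2/25
P(+) = P(+|D)P(D) + P(+|D')P(D')
     = \frac{49}{50} × \frac{1}{80} + \frac{2}{25} × \frac{79}{80}
     = \frac{73}{800}
P(D|+) = P(+|D)P(D)/P(+) = \frac{49}{365}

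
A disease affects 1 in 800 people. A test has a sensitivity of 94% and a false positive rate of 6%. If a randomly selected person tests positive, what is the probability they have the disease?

Let D = the rare event, + = positive/flagged.
P(D) = 1/800
P(+|D) = 94/100 = 47/50
P(+|D') = 6/100 = 3/50
P(+) = P(+|D)P(D) + P(+|D')P(D')
     = \frac{47}{50} × \frac{1}{800} + \frac{3}{50} × \frac{799}{800}
     = \frac{611}{10000}
P(D|+) = P(+|D)P(D)/P(+) = \frac{1}{52}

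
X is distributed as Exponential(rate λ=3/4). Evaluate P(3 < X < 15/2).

P(3 < X < 15/2) = ∫_{3}^{15/2} f(x) dx
where f(x) = \frac{3 e^{- \frac{3 x}{4}}}{4}
= - \frac{1}{e^{\frac{45}{8}}} + e^{- \frac{9}{4}}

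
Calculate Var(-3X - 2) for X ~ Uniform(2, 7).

For X ~ Uniform(2, 7):
Var(X) = \frac{25}{12}
Var(-3X - 2) = (-3)² × Var(X) = 9 × \frac{25}{12} = \frac{75}{4}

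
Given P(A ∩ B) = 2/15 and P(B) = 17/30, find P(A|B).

P(A|B) = P(A ∩ B) / P(B)
= (2/15) / (17/30)
= 4/17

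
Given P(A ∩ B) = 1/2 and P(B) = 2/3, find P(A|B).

P(A|B) = P(A ∩ B) / P(B)
= (1/2) / (2/3)
= 3/4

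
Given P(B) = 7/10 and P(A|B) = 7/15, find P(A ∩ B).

By definition, P(A|B) = P(A ∩ B) / P(B)
So P(A ∩ B) = P(A|B) × P(B)
= 7/15 × 7/10
= 49/150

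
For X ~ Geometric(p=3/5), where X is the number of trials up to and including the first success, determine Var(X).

For X ~ Geometric(p=3/5), where X is the number of trials up to and including the first success:
Var(X) = \frac{10}{9}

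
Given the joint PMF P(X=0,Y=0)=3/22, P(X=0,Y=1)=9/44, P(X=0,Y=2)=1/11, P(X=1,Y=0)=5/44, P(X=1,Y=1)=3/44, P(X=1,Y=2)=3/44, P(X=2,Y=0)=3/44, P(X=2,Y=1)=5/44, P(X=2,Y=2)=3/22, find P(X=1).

P(X=1) = P(X=1,Y=0) + P(X=1,Y=1) + P(X=1,Y=2)
= 5/44 + 3/44 + 3/44
= 1/4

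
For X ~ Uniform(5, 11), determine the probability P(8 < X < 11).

P(8 < X < 11) = ∫_{8}^{11} f(x) dx
where f(x) = \frac{1}{6}
= \frac{1}{2}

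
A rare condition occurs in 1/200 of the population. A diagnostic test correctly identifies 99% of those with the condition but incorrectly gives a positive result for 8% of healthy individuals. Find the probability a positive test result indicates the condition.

Let D = the rare event, + = positive/flagged.
P(D) = 1/200
P(+|D) = 99/100
P(+|D') = 8/100 = 2/25
P(+) = P(+|D)P(D) + P(+|D')P(D')
     = \frac{99}{100} × \frac{1}{200} + \frac{2}{25} × \frac{199}{200}
     = \frac{1691}{20000}
P(D|+) = P(+|D)P(D)/P(+) = \frac{99}{1691}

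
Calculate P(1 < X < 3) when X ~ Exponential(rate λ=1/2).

P(1 < X < 3) = ∫_{1}^{3} f(x) dx
where f(x) = \frac{e^{- \frac{x}{2}}}{2}
= - \frac{1 - e}{e^{\frac{3}{2}}}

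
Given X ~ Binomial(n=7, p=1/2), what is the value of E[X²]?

Using the identity E[X²] = Var(X) + (E[X])²:
E[X] = \frac{7}{2}
Var(X) = \frac{7}{4}
E[X²] = \frac{7}{4} + (\frac{7}{2})²
= 14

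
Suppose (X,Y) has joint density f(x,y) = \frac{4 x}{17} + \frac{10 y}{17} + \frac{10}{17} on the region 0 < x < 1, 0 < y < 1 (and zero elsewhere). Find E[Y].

E[Y] = ∫_0^1 ∫_0^1 y × f(x,y) dx dy
= \frac{28}{51}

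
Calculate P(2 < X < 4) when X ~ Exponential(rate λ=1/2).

P(2 < X < 4) = ∫_{2}^{4} f(x) dx
where f(x) = \frac{e^{- \frac{x}{2}}}{2}
= - \frac{1 - e}{e^{2}}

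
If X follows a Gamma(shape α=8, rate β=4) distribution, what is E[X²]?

Using the identity E[X²] = Var(X) + (E[X])²:
E[X] = 2
Var(X) = \frac{1}{2}
E[X²] = \frac{1}{2} + (2)²
= \frac{9}{2}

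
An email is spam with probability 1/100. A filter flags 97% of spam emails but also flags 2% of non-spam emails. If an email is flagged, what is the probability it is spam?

Let D = the rare event, + = positive/flagged.
P(D) = 1/100
P(+|D) = 97/100
P(+|D') = 2/100 = 1/50
P(+) = P(+|D)P(D) + P(+|D')P(D')
     = \frac{97}{100} × \frac{1}{100} + \frac{1}{50} × \frac{99}{100}
     = \frac{59}{2000}
P(D|+) = P(+|D)P(D)/P(+) = \frac{97}{295}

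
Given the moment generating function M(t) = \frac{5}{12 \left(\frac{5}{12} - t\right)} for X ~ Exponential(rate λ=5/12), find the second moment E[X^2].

To find E[X^2], compute M^(2)(0):
M^(1)(t) = \frac{5}{12 \left(\frac{5}{12} - t\right)^{2}}
M^(2)(t) = \frac{5}{6 \left(\frac{5}{12} - t\right)^{3}}
M^(2)(0) = \frac{288}{25}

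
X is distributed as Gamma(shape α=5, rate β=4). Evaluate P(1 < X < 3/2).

P(1 < X < 3/2) = ∫_{1}^{3/2} f(x) dx
where f(x) = \frac{128 x^{4} e^{- 4 x}}{3}
= \frac{-345 + 103 e^{2}}{3 e^{6}}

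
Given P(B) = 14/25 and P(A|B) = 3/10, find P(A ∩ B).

By definition, P(A|B) = P(A ∩ B) / P(B)
So P(A ∩ B) = P(A|B) × P(B)
= 3/10 × 14/25
= 21/125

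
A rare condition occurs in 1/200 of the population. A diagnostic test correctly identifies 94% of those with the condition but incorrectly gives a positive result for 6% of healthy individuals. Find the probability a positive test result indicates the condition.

Let D = the rare event, + = positive/flagged.
P(D) = 1/200
P(+|D) = 94/100 = 47/50
P(+|D') = 6/100 = 3/50
P(+) = P(+|D)P(D) + P(+|D')P(D')
     = \frac{47}{50} × \frac{1}{200} + \frac{3}{50} × \frac{199}{200}
     = \frac{161}{2500}
P(D|+) = P(+|D)P(D)/P(+) = \frac{47}{644}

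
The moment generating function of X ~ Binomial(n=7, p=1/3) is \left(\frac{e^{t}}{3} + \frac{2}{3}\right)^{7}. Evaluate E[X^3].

To find E[X^3], compute M^(3)(0):
M^(1)(t) = \frac{7 \left(\frac{e^{t}}{3} + \frac{2}{3}\right)^{6} e^{t}}{3}
M^(2)(t) = \frac{7 \left(\frac{e^{t}}{3} + \frac{2}{3}\right)^{6} e^{t}}{3} + \frac{14 \left(\frac{e^{t}}{3} + \frac{2}{3}\right)^{5} e^{2 t}}{3}
M^(3)(t) = \frac{7 \left(\frac{e^{t}}{3} + \frac{2}{3}\right)^{6} e^{t}}{3} + 14 \left(\frac{e^{t}}{3} + \frac{2}{3}\right)^{5} e^{2 t} + \frac{70 \left(\frac{e^{t}}{3} + \frac{2}{3}\right)^{4} e^{3 t}}{9}
M^(3)(0) = \frac{217}{9}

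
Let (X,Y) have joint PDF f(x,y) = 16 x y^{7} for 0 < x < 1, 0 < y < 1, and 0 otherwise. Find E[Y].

E[Y] = ∫_0^1 ∫_0^1 y × f(x,y) dx dy
= \frac{8}{9}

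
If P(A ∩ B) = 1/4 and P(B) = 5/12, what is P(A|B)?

P(A|B) = P(A ∩ B) / P(B)
= (1/4) / (5/12)
= 3/5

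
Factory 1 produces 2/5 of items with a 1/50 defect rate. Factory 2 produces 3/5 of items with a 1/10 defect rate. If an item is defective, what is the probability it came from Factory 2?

Using Bayes' theorem:
P(F1) = 2/5, P(D|F1) = 1/50
P(F2) = 3/5, P(D|F2) = 1/10
P(D) = P(D|F1)P(F1) + P(D|F2)P(F2)
     = \frac{17}{250}
P(F2|D) = P(D|F2)P(F2) / P(D)
= \frac{15}{17}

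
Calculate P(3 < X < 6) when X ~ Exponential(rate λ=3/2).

P(3 < X < 6) = ∫_{3}^{6} f(x) dx
where f(x) = \frac{3 e^{- \frac{3 x}{2}}}{2}
= - \frac{1}{e^{9}} + e^{- \frac{9}{2}}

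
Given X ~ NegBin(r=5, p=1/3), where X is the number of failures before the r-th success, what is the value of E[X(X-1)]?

E[X(X-1)] = E[X² - X] = E[X²] - E[X]
E[X] = 10
E[X²] = Var(X) + (E[X])² = 30 + (10)² = 130
E[X(X-1)] = 130 - 10 = 120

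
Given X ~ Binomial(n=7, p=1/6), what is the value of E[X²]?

Using the identity E[X²] = Var(X) + (E[X])²:
E[X] = \frac{7}{6}
Var(X) = \frac{35}{36}
E[X²] = \frac{35}{36} + (\frac{7}{6})²
= \frac{7}{3}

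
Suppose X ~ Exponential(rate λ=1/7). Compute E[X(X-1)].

E[X(X-1)] = E[X² - X] = E[X²] - E[X]
E[X] = 7
E[X²] = Var(X) + (E[X])² = 49 + (7)² = 98
E[X(X-1)] = 98 - 7 = 91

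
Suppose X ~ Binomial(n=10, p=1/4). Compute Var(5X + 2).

For X ~ Binomial(n=10, p=1/4):
Var(X) = \frac{15}{8}
Var(5X + 2) = (5)² × Var(X) = 25 × \frac{15}{8} = \frac{375}{8}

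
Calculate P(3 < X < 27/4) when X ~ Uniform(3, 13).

P(3 < X < 27/4) = ∫_{3}^{27/4} f(x) dx
where f(x) = \frac{1}{10}
= \frac{3}{8}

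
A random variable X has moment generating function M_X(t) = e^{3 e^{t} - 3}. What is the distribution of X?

The MGF M(t) = e^{3 e^{t} - 3} is the standard form for the Poisson distribution.
Comparing with the known MGF formula identifies: Poisson(λ=3)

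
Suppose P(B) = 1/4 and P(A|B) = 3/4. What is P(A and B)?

By definition, P(A|B) = P(A ∩ B) / P(B)
So P(A ∩ B) = P(A|B) × P(B)
= 3/4 × 1/4
= 3/16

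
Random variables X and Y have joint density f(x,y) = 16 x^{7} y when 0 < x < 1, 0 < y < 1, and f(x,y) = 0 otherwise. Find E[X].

E[X] = ∫_0^1 ∫_0^1 x × f(x,y) dy dx
= ∫_0^1 ∫_0^1 x × (16 x^{7} y) dy dx
= \frac{8}{9}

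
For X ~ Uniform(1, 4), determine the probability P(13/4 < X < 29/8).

P(13/4 < X < 29/8) = ∫_{13/4}^{29/8} f(x) dx
where f(x) = \frac{1}{3}
= \frac{1}{8}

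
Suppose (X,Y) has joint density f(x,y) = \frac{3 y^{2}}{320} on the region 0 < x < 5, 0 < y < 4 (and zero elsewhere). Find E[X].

f_X(x) = ∫_0^4 \frac{3 y^{2}}{320} dy = \frac{1}{5}
E[X] = ∫_0^5 x × (\frac{1}{5}) dx = \frac{5}{2}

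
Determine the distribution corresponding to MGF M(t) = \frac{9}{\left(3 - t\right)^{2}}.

The MGF M(t) = \frac{9}{\left(3 - t\right)^{2}} is the standard form for the Gamma distribution.
Comparing with the known MGF formula identifies: Gamma(shape α=2, rate β=3)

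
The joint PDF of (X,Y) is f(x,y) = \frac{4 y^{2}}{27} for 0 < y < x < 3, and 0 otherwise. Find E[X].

f_X(x) = ∫_0^x \frac{4 y^{2}}{27} dy = \frac{4 x^{3}}{81}
E[X] = ∫_0^3 x × (\frac{4 x^{3}}{81}) dx = \frac{12}{5}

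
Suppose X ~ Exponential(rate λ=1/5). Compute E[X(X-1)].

E[X(X-1)] = E[X² - X] = E[X²] - E[X]
E[X] = 5
E[X²] = Var(X) + (E[X])² = 25 + (5)² = 50
E[X(X-1)] = 50 - 5 = 45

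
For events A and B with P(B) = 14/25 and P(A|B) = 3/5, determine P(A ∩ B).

By definition, P(A|B) = P(A ∩ B) / P(B)
So P(A ∩ B) = P(A|B) × P(B)
= 3/5 × 14/25
= 42/125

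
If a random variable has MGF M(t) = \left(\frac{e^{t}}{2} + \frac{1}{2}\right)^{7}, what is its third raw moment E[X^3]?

To find E[X^3], compute M^(3)(0):
M^(1)(t) = \frac{7 \left(\frac{e^{t}}{2} + \frac{1}{2}\right)^{6} e^{t}}{2}
M^(2)(t) = \frac{7 \left(\frac{e^{t}}{2} + \frac{1}{2}\right)^{6} e^{t}}{2} + \frac{21 \left(\frac{e^{t}}{2} + \frac{1}{2}\right)^{5} e^{2 t}}{2}
M^(3)(t) = \frac{7 \left(\frac{e^{t}}{2} + \frac{1}{2}\right)^{6} e^{t}}{2} + \frac{63 \left(\frac{e^{t}}{2} + \frac{1}{2}\right)^{5} e^{2 t}}{2} + \frac{105 \left(\frac{e^{t}}{2} + \frac{1}{2}\right)^{4} e^{3 t}}{4}
M^(3)(0) = \frac{245}{4}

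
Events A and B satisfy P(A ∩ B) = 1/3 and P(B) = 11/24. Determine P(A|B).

P(A|B) = P(A ∩ B) / P(B)
= (1/3) / (11/24)
= 8/11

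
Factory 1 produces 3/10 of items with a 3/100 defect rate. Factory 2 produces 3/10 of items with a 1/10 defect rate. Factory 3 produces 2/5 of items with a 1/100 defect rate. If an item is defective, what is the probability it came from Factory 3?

Using Bayes' theorem:
P(F1) = 3/10, P(D|F1) = 3/100
P(F2) = 3/10, P(D|F2) = 1/10
P(F3) = 2/5, P(D|F3) = 1/100
P(D) = P(D|F1)P(F1) + P(D|F2)P(F2) + P(D|F3)P(F3)
     = \frac{43}{1000}
P(F3|D) = P(D|F3)P(F3) / P(D)
= \frac{4}{43}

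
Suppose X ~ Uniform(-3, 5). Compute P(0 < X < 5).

P(0 < X < 5) = ∫_{0}^{5} f(x) dx
where f(x) = \frac{1}{8}
= \frac{5}{8}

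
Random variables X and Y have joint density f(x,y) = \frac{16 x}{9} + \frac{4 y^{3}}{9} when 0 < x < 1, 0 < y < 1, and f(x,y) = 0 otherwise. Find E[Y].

E[Y] = ∫_0^1 ∫_0^1 y × f(x,y) dx dy
= \frac{8}{15}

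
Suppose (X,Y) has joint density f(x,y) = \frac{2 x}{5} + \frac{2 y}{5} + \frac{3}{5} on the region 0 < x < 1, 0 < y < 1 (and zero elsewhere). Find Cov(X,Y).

E[XY] = ∫∫ xy × f(x,y) dx dy = \frac{17}{60}
E[X] = \frac{8}{15}
E[Y] = \frac{8}{15}
Cov(X,Y) = E[XY] - E[X]E[Y] = - \frac{1}{900}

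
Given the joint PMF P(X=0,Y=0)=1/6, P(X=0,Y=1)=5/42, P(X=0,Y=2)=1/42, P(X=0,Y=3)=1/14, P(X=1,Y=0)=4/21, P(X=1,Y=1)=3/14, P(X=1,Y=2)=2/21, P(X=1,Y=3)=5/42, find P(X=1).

P(X=1) = P(X=1,Y=0) + P(X=1,Y=1) + P(X=1,Y=2) + P(X=1,Y=3)
= 4/21 + 3/14 + 2/21 + 5/42
= 13/21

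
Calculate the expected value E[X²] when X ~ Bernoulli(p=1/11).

Using the identity E[X²] = Var(X) + (E[X])²:
E[X] = \frac{1}{11}
Var(X) = \frac{10}{121}
E[X²] = \frac{10}{121} + (\frac{1}{11})²
= \frac{1}{11}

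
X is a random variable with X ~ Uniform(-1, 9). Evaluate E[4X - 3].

For X ~ Uniform(-1, 9):
E[X] = 4
E[4X - 3] = 4 × E[X] - 3 = 13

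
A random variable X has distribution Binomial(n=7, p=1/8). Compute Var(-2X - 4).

For X ~ Binomial(n=7, p=1/8):
Var(X) = \frac{49}{64}
Var(-2X - 4) = (-2)² × Var(X) = 4 × \frac{49}{64} = \frac{49}{16}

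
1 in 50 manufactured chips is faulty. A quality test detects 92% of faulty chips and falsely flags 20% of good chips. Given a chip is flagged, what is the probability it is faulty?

Let D = the rare event, + = positive/flagged.
P(D) = 1/50
P(+|D) = 92/100 = 23/25
P(+|D') = 20/100 = 1/5
P(+) = P(+|D)P(D) + P(+|D')P(D')
     = \frac{23}{25} × \frac{1}{50} + \frac{1}{5} × \frac{49}{50}
     = \frac{134}{625}
P(D|+) = P(+|D)P(D)/P(+) = \frac{23}{268}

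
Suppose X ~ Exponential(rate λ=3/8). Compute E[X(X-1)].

E[X(X-1)] = E[X² - X] = E[X²] - E[X]
E[X] = \frac{8}{3}
E[X²] = Var(X) + (E[X])² = \frac{64}{9} + (\frac{8}{3})² = \frac{128}{9}
E[X(X-1)] = \frac{128}{9} - \frac{8}{3} = \frac{104}{9}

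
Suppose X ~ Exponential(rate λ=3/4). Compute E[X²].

Using the identity E[X²] = Var(X) + (E[X])²:
E[X] = \frac{4}{3}
Var(X) = \frac{16}{9}
E[X²] = \frac{16}{9} + (\frac{4}{3})²
= \frac{32}{9}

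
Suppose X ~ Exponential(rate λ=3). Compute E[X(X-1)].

E[X(X-1)] = E[X² - X] = E[X²] - E[X]
E[X] = \frac{1}{3}
E[X²] = Var(X) + (E[X])² = \frac{1}{9} + (\frac{1}{3})² = \frac{2}{9}
E[X(X-1)] = \frac{2}{9} - \frac{1}{3} = - \frac{1}{9}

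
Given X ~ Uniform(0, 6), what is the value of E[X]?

For X ~ Uniform(0, 6), the expected value is:
E[X] = 3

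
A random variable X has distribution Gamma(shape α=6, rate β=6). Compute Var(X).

For X ~ Gamma(shape α=6, rate β=6):
Var(X) = \frac{1}{6}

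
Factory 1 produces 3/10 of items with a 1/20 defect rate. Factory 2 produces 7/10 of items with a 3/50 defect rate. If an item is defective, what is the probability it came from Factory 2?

Using Bayes' theorem:
P(F1) = 3/10, P(D|F1) = 1/20
P(F2) = 7/10, P(D|F2) = 3/50
P(D) = P(D|F1)P(F1) + P(D|F2)P(F2)
     = \frac{57}{1000}
P(F2|D) = P(D|F2)P(F2) / P(D)
= \frac{14}{19}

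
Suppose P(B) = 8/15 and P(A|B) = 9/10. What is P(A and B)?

By definition, P(A|B) = P(A ∩ B) / P(B)
So P(A ∩ B) = P(A|B) × P(B)
= 9/10 × 8/15
= 12/25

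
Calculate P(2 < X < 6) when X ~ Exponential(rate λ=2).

P(2 < X < 6) = ∫_{2}^{6} f(x) dx
where f(x) = 2 e^{- 2 x}
= - \frac{1 - e^{8}}{e^{12}}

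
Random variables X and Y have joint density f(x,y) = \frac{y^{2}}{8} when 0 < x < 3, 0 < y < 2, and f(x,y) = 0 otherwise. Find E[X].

f_X(x) = ∫_0^2 \frac{y^{2}}{8} dy = \frac{1}{3}
E[X] = ∫_0^3 x × (\frac{1}{3}) dx = \frac{3}{2}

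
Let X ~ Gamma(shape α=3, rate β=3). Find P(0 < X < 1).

P(0 < X < 1) = ∫_{0}^{1} f(x) dx
where f(x) = \frac{27 x^{2} e^{- 3 x}}{2}
= 1 - \frac{17}{2 e^{3}}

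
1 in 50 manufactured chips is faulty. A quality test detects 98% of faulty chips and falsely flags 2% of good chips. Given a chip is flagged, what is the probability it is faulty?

Let D = the rare event, + = positive/flagged.
P(D) = 1/50
P(+|D) = 98/100 = 49/50
P(+|D') = 2/100 = 1/50
P(+) = P(+|D)P(D) + P(+|D')P(D')
     = \frac{49}{50} × \frac{1}{50} + \frac{1}{50} × \frac{49}{50}
     = \frac{49}{1250}
P(D|+) = P(+|D)P(D)/P(+) = \frac{1}{2}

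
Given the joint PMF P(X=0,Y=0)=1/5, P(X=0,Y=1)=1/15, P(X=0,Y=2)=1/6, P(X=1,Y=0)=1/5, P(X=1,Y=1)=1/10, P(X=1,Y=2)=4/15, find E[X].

First find marginal of X:
P(X=0) = 13/30
P(X=1) = 17/30
E[X] = 0 × 13/30 + 1 × 17/30 = 17/30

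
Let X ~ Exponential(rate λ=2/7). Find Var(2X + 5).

For X ~ Exponential(rate λ=2/7):
Var(X) = \frac{49}{4}
Var(2X + 5) = (2)² × Var(X) = 4 × \frac{49}{4} = 49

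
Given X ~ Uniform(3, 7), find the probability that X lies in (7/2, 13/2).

P(7/2 < X < 13/2) = ∫_{7/2}^{13/2} f(x) dx
where f(x) = \frac{1}{4}
= \frac{3}{4}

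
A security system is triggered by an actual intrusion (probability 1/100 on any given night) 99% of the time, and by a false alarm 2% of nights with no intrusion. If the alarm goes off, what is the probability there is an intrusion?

Let D = the rare event, + = positive/flagged.
P(D) = 1/100
P(+|D) = 99/100
P(+|D') = 2/100 = 1/50
P(+) = P(+|D)P(D) + P(+|D')P(D')
     = \frac{99}{100} × \frac{1}{100} + \frac{1}{50} × \frac{99}{100}
     = \frac{297}{10000}
P(D|+) = P(+|D)P(D)/P(+) = \frac{1}{3}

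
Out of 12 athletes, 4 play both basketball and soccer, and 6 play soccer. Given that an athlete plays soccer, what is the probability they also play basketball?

P(A ∩ B) = 4/12 = 1/3
P(B) = 6/12 = 1/2
P(A|B) = P(A ∩ B) / P(B) = (1/3) / (1/2) = 2/3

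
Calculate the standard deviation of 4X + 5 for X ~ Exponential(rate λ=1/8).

For X ~ Exponential(rate λ=1/8):
Var(X) = 64
SD(X) = √(Var(X)) = √(64) = 8
SD(4X + 5) = |4| × SD(X) = 4 × 8 = 32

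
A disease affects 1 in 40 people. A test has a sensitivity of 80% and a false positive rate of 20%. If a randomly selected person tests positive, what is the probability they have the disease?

Let D = the rare event, + = positive/flagged.
P(D) = 1/40
P(+|D) = 80/100 = 4/5
P(+|D') = 20/100 = 1/5
P(+) = P(+|D)P(D) + P(+|D')P(D')
     = \frac{4}{5} × \frac{1}{40} + \frac{1}{5} × \frac{39}{40}
     = \frac{43}{200}
P(D|+) = P(+|D)P(D)/P(+) = \frac{4}{43}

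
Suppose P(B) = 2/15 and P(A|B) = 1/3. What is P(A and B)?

By definition, P(A|B) = P(A ∩ B) / P(B)
So P(A ∩ B) = P(A|B) × P(B)
= 1/3 × 2/15
= 2/45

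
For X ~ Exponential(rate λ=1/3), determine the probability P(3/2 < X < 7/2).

P(3/2 < X < 7/2) = ∫_{3/2}^{7/2} f(x) dx
where f(x) = \frac{e^{- \frac{x}{3}}}{3}
= - \frac{1}{e^{\frac{7}{6}}} + e^{- \frac{1}{2}}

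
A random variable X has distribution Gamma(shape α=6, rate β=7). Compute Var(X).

For X ~ Gamma(shape α=6, rate β=7):
Var(X) = \frac{6}{49}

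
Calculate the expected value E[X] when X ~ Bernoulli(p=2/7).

For X ~ Bernoulli(p=2/7), the expected value is:
E[X] = \frac{2}{7}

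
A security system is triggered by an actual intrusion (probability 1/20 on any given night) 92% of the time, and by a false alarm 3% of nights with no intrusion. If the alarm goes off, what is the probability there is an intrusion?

Let D = the rare event, + = positive/flagged.
P(D) = 1/20
P(+|D) = 92/100 = 23/25
P(+|D') = 3/100
P(+) = P(+|D)P(D) + P(+|D')P(D')
     = \frac{23}{25} × \frac{1}{20} + \frac{3}{100} × \frac{19}{20}
     = \frac{149}{2000}
P(D|+) = P(+|D)P(D)/P(+) = \frac{92}{149}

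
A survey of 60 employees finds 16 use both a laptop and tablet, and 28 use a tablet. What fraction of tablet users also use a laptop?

P(A ∩ B) = 16/60 = 4/15
P(B) = 28/60 = 7/15
P(A|B) = P(A ∩ B) / P(B) = (4/15) / (7/15) = 4/7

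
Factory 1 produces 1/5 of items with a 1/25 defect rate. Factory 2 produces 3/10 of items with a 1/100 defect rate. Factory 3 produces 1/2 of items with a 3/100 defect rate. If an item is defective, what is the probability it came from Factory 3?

Using Bayes' theorem:
P(F1) = 1/5, P(D|F1) = 1/25
P(F2) = 3/10, P(D|F2) = 1/100
P(F3) = 1/2, P(D|F3) = 3/100
P(D) = P(D|F1)P(F1) + P(D|F2)P(F2) + P(D|F3)P(F3)
     = \frac{13}{500}
P(F3|D) = P(D|F3)P(F3) / P(D)
= \frac{15}{26}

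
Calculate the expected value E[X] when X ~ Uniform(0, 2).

For X ~ Uniform(0, 2), the expected value is:
E[X] = 1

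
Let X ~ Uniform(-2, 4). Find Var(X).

For X ~ Uniform(-2, 4):
Var(X) = 3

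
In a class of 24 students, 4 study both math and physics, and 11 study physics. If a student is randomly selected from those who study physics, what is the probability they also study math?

P(A ∩ B) = 4/24 = 1/6
P(B) = 11/24
P(A|B) = P(A ∩ B) / P(B) = (1/6) / (11/24) = 4/11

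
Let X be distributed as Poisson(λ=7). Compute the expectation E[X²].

Using the identity E[X²] = Var(X) + (E[X])²:
E[X] = 7
Var(X) = 7
E[X²] = 7 + (7)²
= 56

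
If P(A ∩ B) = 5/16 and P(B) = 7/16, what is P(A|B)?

P(A|B) = P(A ∩ B) / P(B)
= (5/16) / (7/16)
= 5/7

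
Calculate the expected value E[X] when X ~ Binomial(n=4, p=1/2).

For X ~ Binomial(n=4, p=1/2), the expected value is:
E[X] = 2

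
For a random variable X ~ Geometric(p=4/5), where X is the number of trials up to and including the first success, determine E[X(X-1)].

E[X(X-1)] = E[X² - X] = E[X²] - E[X]
E[X] = \frac{5}{4}
E[X²] = Var(X) + (E[X])² = \frac{5}{16} + (\frac{5}{4})² = \frac{15}{8}
E[X(X-1)] = \frac{15}{8} - \frac{5}{4} = \frac{5}{8}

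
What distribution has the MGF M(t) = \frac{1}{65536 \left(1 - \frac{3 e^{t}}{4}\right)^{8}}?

The MGF M(t) = \frac{1}{65536 \left(1 - \frac{3 e^{t}}{4}\right)^{8}} is the standard form for the NegativeBinomial distribution.
Comparing with the known MGF formula identifies: NegBin(r=8, p=1/4), X = failures before r-th success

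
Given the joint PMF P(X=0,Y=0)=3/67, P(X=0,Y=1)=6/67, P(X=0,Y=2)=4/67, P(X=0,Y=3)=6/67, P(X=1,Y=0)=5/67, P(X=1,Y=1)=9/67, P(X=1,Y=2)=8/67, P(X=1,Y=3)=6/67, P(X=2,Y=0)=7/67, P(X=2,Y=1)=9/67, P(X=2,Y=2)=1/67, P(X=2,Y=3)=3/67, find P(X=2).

P(X=2) = P(X=2,Y=0) + P(X=2,Y=1) + P(X=2,Y=2) + P(X=2,Y=3)
= 7/67 + 9/67 + 1/67 + 3/67
= 20/67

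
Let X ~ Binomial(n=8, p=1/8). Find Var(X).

For X ~ Binomial(n=8, p=1/8):
Var(X) = \frac{7}{8}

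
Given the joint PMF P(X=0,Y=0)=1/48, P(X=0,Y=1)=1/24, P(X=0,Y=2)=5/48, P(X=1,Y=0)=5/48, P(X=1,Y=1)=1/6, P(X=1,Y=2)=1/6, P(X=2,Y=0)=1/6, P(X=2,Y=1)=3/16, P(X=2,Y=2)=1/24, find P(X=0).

P(X=0) = P(X=0,Y=0) + P(X=0,Y=1) + P(X=0,Y=2)
= 1/48 + 1/24 + 5/48
= 1/6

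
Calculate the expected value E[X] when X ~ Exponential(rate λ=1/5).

For X ~ Exponential(rate λ=1/5), the expected value is:
E[X] = 5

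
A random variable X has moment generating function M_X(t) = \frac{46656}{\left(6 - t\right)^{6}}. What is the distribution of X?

The MGF M(t) = \frac{46656}{\left(6 - t\right)^{6}} is the standard form for the Gamma distribution.
Comparing with the known MGF formula identifies: Gamma(shape α=6, rate β=6)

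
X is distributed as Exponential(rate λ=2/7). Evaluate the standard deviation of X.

For X ~ Exponential(rate λ=2/7):
Var(X) = \frac{49}{4}
SD(X) = √(Var(X)) = √(\frac{49}{4}) = \frac{7}{2}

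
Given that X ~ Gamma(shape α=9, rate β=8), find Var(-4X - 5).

For X ~ Gamma(shape α=9, rate β=8):
Var(X) = \frac{9}{64}
Var(-4X - 5) = (-4)² × Var(X) = 16 × \frac{9}{64} = \frac{9}{4}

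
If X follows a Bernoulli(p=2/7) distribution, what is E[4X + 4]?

For X ~ Bernoulli(p=2/7):
E[X] = \frac{2}{7}
E[4X + 4] = 4 × E[X] + 4 = \frac{36}{7}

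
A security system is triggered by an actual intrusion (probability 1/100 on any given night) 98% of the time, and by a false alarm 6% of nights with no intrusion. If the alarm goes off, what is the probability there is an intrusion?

Let D = the rare event, + = positive/flagged.
P(D) = 1/100
P(+|D) = 98/100 = 49/50
P(+|D') = 6/100 = 3/50
P(+) = P(+|D)P(D) + P(+|D')P(D')
     = \frac{49}{50} × \frac{1}{100} + \frac{3}{50} × \frac{99}{100}
     = \frac{173}{2500}
P(D|+) = P(+|D)P(D)/P(+) = \frac{49}{346}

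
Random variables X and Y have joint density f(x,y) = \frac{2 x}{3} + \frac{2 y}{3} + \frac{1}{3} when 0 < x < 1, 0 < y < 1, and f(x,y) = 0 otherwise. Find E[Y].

E[Y] = ∫_0^1 ∫_0^1 y × f(x,y) dx dy
= \frac{5}{9}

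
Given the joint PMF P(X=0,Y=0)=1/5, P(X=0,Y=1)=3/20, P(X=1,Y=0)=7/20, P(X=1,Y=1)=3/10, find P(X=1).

P(X=1) = P(X=1,Y=0) + P(X=1,Y=1)
= 7/20 + 3/10
= 13/20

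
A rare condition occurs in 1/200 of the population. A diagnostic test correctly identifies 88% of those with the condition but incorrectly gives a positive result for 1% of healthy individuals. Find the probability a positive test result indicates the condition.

Let D = the rare event, + = positive/flagged.
P(D) = 1/200
P(+|D) = 88/100 = 22/25
P(+|D') = 1/100
P(+) = P(+|D)P(D) + P(+|D')P(D')
     = \frac{22}{25} × \frac{1}{200} + \frac{1}{100} × \frac{199}{200}
     = \frac{287}{20000}
P(D|+) = P(+|D)P(D)/P(+) = \frac{88}{287}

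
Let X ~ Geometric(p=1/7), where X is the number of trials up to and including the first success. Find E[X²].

Using the identity E[X²] = Var(X) + (E[X])²:
E[X] = 7
Var(X) = 42
E[X²] = 42 + (7)²
= 91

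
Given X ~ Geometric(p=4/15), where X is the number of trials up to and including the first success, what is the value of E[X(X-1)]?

E[X(X-1)] = E[X² - X] = E[X²] - E[X]
E[X] = \frac{15}{4}
E[X²] = Var(X) + (E[X])² = \frac{165}{16} + (\frac{15}{4})² = \frac{195}{8}
E[X(X-1)] = \frac{195}{8} - \frac{15}{4} = \frac{165}{8}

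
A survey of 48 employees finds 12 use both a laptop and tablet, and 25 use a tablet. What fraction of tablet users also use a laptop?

P(A ∩ B) = 12/48 = 1/4
P(B) = 25/48
P(A|B) = P(A ∩ B) / P(B) = (1/4) / (25/48) = 12/25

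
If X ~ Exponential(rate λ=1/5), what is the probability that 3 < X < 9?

P(3 < X < 9) = ∫_{3}^{9} f(x) dx
where f(x) = \frac{e^{- \frac{x}{5}}}{5}
= - \frac{1 - e^{\frac{6}{5}}}{e^{\frac{9}{5}}}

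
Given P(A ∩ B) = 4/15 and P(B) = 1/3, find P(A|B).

P(A|B) = P(A ∩ B) / P(B)
= (4/15) / (1/3)
= 4/5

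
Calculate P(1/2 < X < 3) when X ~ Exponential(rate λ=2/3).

P(1/2 < X < 3) = ∫_{1/2}^{3} f(x) dx
where f(x) = \frac{2 e^{- \frac{2 x}{3}}}{3}
= - \frac{1}{e^{2}} + e^{- \frac{1}{3}}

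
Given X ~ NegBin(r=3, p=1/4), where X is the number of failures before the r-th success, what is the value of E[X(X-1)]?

E[X(X-1)] = E[X² - X] = E[X²] - E[X]
E[X] = 9
E[X²] = Var(X) + (E[X])² = 36 + (9)² = 117
E[X(X-1)] = 117 - 9 = 108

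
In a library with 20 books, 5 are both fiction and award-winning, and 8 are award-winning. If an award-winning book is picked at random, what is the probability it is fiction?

P(A ∩ B) = 5/20 = 1/4
P(B) = 8/20 = 2/5
P(A|B) = P(A ∩ B) / P(B) = (1/4) / (2/5) = 5/8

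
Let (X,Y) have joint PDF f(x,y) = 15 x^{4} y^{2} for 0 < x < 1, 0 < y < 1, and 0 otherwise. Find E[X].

E[X] = ∫_0^1 ∫_0^1 x × f(x,y) dy dx
= ∫_0^1 ∫_0^1 x × (15 x^{4} y^{2}) dy dx
= \frac{5}{6}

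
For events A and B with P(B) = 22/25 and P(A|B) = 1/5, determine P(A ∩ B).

By definition, P(A|B) = P(A ∩ B) / P(B)
So P(A ∩ B) = P(A|B) × P(B)
= 1/5 × 22/25
= 22/125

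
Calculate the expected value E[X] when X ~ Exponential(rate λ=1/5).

For X ~ Exponential(rate λ=1/5), the expected value is:
E[X] = 5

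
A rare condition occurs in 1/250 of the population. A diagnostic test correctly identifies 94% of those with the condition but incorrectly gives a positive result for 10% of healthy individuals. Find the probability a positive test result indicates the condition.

Let D = the rare event, + = positive/flagged.
P(D) = 1/250
P(+|D) = 94/100 = 47/50
P(+|D') = 10/100 = 1/10
P(+) = P(+|D)P(D) + P(+|D')P(D')
     = \frac{47}{50} × \frac{1}{250} + \frac{1}{10} × \frac{249}{250}
     = \frac{323}{3125}
P(D|+) = P(+|D)P(D)/P(+) = \frac{47}{1292}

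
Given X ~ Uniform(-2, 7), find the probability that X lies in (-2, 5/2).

P(-2 < X < 5/2) = ∫_{-2}^{5/2} f(x) dx
where f(x) = \frac{1}{9}
= \frac{1}{2}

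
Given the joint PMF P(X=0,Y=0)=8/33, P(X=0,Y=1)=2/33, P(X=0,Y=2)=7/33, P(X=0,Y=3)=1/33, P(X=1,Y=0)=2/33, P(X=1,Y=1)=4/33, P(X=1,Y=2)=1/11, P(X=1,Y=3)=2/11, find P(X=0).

P(X=0) = P(X=0,Y=0) + P(X=0,Y=1) + P(X=0,Y=2) + P(X=0,Y=3)
= 8/33 + 2/33 + 7/33 + 1/33
= 6/11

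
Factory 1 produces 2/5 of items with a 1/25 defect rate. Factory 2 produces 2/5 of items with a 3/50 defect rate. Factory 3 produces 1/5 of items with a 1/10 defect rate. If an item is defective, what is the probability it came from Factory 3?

Using Bayes' theorem:
P(F1) = 2/5, P(D|F1) = 1/25
P(F2) = 2/5, P(D|F2) = 3/50
P(F3) = 1/5, P(D|F3) = 1/10
P(D) = P(D|F1)P(F1) + P(D|F2)P(F2) + P(D|F3)P(F3)
     = \frac{3}{50}
P(F3|D) = P(D|F3)P(F3) / P(D)
= \frac{1}{3}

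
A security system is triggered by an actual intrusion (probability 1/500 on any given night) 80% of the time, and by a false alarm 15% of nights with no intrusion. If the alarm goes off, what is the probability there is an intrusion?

Let D = the rare event, + = positive/flagged.
P(D) = 1/500
P(+|D) = 80/100 = 4/5
P(+|D') = 15/100 = 3/20
P(+) = P(+|D)P(D) + P(+|D')P(D')
     = \frac{4}{5} × \frac{1}{500} + \frac{3}{20} × \frac{499}{500}
     = \frac{1513}{10000}
P(D|+) = P(+|D)P(D)/P(+) = \frac{16}{1513}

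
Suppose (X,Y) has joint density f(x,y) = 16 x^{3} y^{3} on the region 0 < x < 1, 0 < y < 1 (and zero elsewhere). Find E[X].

E[X] = ∫_0^1 ∫_0^1 x × f(x,y) dy dx
= ∫_0^1 ∫_0^1 x × (16 x^{3} y^{3}) dy dx
= \frac{4}{5}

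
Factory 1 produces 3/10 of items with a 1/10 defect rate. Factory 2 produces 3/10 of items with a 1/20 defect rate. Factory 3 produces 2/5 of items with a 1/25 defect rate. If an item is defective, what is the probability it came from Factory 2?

Using Bayes' theorem:
P(F1) = 3/10, P(D|F1) = 1/10
P(F2) = 3/10, P(D|F2) = 1/20
P(F3) = 2/5, P(D|F3) = 1/25
P(D) = P(D|F1)P(F1) + P(D|F2)P(F2) + P(D|F3)P(F3)
     = \frac{61}{1000}
P(F2|D) = P(D|F2)P(F2) / P(D)
= \frac{15}{61}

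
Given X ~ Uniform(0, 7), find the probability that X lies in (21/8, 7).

P(21/8 < X < 7) = ∫_{21/8}^{7} f(x) dx
where f(x) = \frac{1}{7}
= \frac{5}{8}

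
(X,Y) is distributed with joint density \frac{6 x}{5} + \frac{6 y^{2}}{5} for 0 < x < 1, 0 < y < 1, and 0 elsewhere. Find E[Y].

E[Y] = ∫_0^1 ∫_0^1 y × f(x,y) dx dy
= \frac{3}{5}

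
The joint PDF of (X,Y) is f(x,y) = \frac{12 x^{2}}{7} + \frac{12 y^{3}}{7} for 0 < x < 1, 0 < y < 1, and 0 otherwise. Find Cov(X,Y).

E[XY] = ∫∫ xy × f(x,y) dx dy = \frac{27}{70}
E[X] = \frac{9}{14}
E[Y] = \frac{22}{35}
Cov(X,Y) = E[XY] - E[X]E[Y] = - \frac{9}{490}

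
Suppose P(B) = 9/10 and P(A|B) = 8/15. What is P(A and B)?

By definition, P(A|B) = P(A ∩ B) / P(B)
So P(A ∩ B) = P(A|B) × P(B)
= 8/15 × 9/10
= 12/25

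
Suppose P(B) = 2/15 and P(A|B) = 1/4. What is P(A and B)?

By definition, P(A|B) = P(A ∩ B) / P(B)
So P(A ∩ B) = P(A|B) × P(B)
= 1/4 × 2/15
= 1/30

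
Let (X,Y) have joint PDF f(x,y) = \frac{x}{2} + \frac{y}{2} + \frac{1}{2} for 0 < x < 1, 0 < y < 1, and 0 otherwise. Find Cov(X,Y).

E[XY] = ∫∫ xy × f(x,y) dx dy = \frac{7}{24}
E[X] = \frac{13}{24}
E[Y] = \frac{13}{24}
Cov(X,Y) = E[XY] - E[X]E[Y] = - \frac{1}{576}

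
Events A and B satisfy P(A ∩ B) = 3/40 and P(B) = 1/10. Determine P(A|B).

P(A|B) = P(A ∩ B) / P(B)
= (3/40) / (1/10)
= 3/4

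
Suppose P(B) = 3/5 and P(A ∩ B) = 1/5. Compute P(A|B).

P(A|B) = P(A ∩ B) / P(B)
= (1/5) / (3/5)
= 1/3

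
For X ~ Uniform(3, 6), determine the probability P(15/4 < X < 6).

P(15/4 < X < 6) = ∫_{15/4}^{6} f(x) dx
where f(x) = \frac{1}{3}
= \frac{3}{4}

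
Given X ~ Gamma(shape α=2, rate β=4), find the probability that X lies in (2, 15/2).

P(2 < X < 15/2) = ∫_{2}^{15/2} f(x) dx
where f(x) = 16 x e^{- 4 x}
= \frac{-31 + 9 e^{22}}{e^{30}}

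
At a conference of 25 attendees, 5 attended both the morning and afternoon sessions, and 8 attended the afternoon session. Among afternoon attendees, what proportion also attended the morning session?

P(A ∩ B) = 5/25 = 1/5
P(B) = 8/25
P(A|B) = P(A ∩ B) / P(B) = (1/5) / (8/25) = 5/8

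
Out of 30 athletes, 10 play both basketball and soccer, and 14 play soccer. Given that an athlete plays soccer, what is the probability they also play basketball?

P(A ∩ B) = 10/30 = 1/3
P(B) = 14/30 = 7/15
P(A|B) = P(A ∩ B) / P(B) = (1/3) / (7/15) = 5/7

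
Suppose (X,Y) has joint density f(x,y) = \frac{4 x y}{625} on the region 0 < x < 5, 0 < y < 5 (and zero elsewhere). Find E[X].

f_X(x) = ∫_0^5 \frac{4 x y}{625} dy = \frac{2 x}{25}
E[X] = ∫_0^5 x × (\frac{2 x}{25}) dx = \frac{10}{3}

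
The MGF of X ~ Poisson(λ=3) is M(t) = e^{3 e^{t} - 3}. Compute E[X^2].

To find E[X^2], compute M^(2)(0):
M^(1)(t) = 3 e^{t} e^{3 e^{t} - 3}
M^(2)(t) = 9 e^{2 t} e^{3 e^{t} - 3} + 3 e^{t} e^{3 e^{t} - 3}
M^(2)(0) = 12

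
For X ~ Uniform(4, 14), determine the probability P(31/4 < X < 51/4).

P(31/4 < X < 51/4) = ∫_{31/4}^{51/4} f(x) dx
where f(x) = \frac{1}{10}
= \frac{1}{2}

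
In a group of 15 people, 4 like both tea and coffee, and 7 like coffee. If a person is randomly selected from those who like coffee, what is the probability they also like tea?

P(A ∩ B) = 4/15
P(B) = 7/15
P(A|B) = P(A ∩ B) / P(B) = (4/15) / (7/15) = 4/7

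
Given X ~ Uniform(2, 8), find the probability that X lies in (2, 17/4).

P(2 < X < 17/4) = ∫_{2}^{17/4} f(x) dx
where f(x) = \frac{1}{6}
= \frac{3}{8}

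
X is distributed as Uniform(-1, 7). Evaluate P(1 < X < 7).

P(1 < X < 7) = ∫_{1}^{7} f(x) dx
where f(x) = \frac{1}{8}
= \frac{3}{4}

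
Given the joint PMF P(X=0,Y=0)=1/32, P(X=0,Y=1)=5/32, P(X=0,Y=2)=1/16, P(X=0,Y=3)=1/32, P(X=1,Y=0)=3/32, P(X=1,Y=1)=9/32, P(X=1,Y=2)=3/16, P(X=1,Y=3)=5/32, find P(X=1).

P(X=1) = P(X=1,Y=0) + P(X=1,Y=1) + P(X=1,Y=2) + P(X=1,Y=3)
= 3/32 + 9/32 + 3/16 + 5/32
= 23/32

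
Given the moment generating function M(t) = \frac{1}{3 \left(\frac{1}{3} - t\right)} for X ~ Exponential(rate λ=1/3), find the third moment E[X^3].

To find E[X^3], compute M^(3)(0):
M^(1)(t) = \frac{1}{3 \left(\frac{1}{3} - t\right)^{2}}
M^(2)(t) = \frac{2}{3 \left(\frac{1}{3} - t\right)^{3}}
M^(3)(t) = \frac{2}{\left(\frac{1}{3} - t\right)^{4}}
M^(3)(0) = 162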